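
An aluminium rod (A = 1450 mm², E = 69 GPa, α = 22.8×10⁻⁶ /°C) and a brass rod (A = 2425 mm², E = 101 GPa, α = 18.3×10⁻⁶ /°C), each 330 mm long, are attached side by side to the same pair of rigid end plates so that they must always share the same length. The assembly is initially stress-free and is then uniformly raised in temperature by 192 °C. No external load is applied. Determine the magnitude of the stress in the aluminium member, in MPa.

σ ≈ 42.3 MPa (compressive)

Both members must finish at the same length. With the larger α, the aluminium tends to over-expand; the plates restrain it, putting the aluminium in compression and the brass in tension. With no external load the two internal forces are equal and opposite, magnitude P.
Equating the net (thermal + elastic) strains gives |α₁ − α₂|·ΔT = P·[1/(A₁E₁) + 1/(A₂E₂)].
|α₁ − α₂|·ΔT = 4.5×10⁻⁶ × 192 = 0.000864.
1/(A₁E₁) + 1/(A₂E₂) = 1/(1450×69×10³) + 1/(2425×101×10³) = 1.408×10⁻⁸ N⁻¹.
P = 0.000864 / 1.408×10⁻⁸ = 61370 N = 61.37 kN.
σ_{aluminium} = P/A₁ = 61370/1450 = 42.33 MPa, compressive.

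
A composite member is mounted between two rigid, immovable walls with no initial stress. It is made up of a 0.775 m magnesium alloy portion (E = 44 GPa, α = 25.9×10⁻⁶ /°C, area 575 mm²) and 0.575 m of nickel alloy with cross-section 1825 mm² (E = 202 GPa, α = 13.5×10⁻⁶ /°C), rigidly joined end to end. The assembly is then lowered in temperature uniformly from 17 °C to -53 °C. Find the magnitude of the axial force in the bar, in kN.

Free thermal contraction of the whole bar: Σ αᵢΔT Lᵢ = 25.9×10⁻⁶×70×775 + 13.5×10⁻⁶×70×575 = 1.948 mm.
The walls prevent any net length change, so an axial force P (same in every segment) develops. Compatibility: P · Σ Lᵢ/(AᵢEᵢ) = δ_free.
The series flexibility is Σ Lᵢ/(AᵢEᵢ) = 775/(575×44×10³) + 575/(1825×202×10³) = 3.219×10⁻⁵ mm/N.
P = 1.948 / 3.219×10⁻⁵ = 60530 N = 60.53 kN, tensile.

P ≈ 60.5 kN (tensile)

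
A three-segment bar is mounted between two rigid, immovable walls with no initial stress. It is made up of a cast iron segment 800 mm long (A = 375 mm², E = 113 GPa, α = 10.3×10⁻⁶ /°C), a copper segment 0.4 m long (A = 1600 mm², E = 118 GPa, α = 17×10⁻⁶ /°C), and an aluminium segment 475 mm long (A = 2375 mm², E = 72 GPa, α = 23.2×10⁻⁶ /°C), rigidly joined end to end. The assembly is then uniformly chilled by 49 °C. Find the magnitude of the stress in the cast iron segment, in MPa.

σ ≈ 143 MPa (tensile)

If the supports were absent, the total length change would be Σ αᵢΔT Lᵢ = 10.3×10⁻⁶×49×800 + 17×10⁻⁶×49×400 + 23.2×10⁻⁶×49×475 = 1.277 mm.
The walls prevent any net length change, so an axial force P (same in every segment) develops. Compatibility: P · Σ Lᵢ/(AᵢEᵢ) = δ_free.
The series flexibility is Σ Lᵢ/(AᵢEᵢ) = 800/(375×113×10³) + 400/(1600×118×10³) + 475/(2375×72×10³) = 2.378×10⁻⁵ mm/N.
P = 1.277 / 2.378×10⁻⁵ = 53710 N = 53.71 kN, tensile.
σ_{cast iron} = P / A = 53710 / 375 = 143.2 MPa.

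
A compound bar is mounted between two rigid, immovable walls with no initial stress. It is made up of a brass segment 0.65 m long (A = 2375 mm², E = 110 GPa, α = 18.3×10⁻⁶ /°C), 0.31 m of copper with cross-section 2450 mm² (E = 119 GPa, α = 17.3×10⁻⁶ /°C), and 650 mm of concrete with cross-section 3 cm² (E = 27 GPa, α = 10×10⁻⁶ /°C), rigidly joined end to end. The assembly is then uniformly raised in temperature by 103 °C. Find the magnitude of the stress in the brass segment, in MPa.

σ ≈ 12.3 MPa (compressive)

If the supports were absent, the total length change would be Σ αᵢΔT Lᵢ = 18.3×10⁻⁶×103×650 + 17.3×10⁻⁶×103×310 + 10×10⁻⁶×103×650 = 2.447 mm.
The walls prevent any net length change, so an axial force P (same in every segment) develops. Compatibility: P · Σ Lᵢ/(AᵢEᵢ) = δ_free.
The series flexibility is Σ Lᵢ/(AᵢEᵢ) = 650/(2375×110×10³) + 310/(2450×119×10³) + 650/(300×27×10³) = 8.38×10⁻⁵ mm/N.
So P = 2.447 / 8.38×10⁻⁵ = 29.2 kN, compressive.
σ_{brass} = P / A = 29200 / 2375 = 12.3 MPa.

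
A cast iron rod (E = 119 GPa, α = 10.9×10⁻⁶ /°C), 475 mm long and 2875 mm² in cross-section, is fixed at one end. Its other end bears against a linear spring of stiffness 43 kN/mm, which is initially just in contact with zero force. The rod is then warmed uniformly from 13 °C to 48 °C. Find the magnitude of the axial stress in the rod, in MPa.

σ ≈ 2.56 MPa (compressive)

If the spring were absent the rod would lengthen by αΔT L = 10.9×10⁻⁶ × 35 × 475 = 0.1812 mm.
With a force P in the spring, the elastic change of the rod is PL/(AE) and that of the spring is P/k; compatibility requires their sum to equal δ_free.
P [ L/(AE) + 1/k ] = δ_free → P [ 475/(2875×119×10³) + 1/(43×10³) ] = 0.1812.
P = 0.1812 / 2.464×10⁻⁵ = 7353 N.
σ = P/A = 7353/2875 = 2.558 MPa.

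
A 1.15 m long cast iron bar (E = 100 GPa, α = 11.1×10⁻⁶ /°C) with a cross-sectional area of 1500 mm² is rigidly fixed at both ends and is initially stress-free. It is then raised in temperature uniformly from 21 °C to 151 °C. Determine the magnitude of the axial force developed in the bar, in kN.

P ≈ 216 kN (compressive)

Full restraint means ε = 0, so the stress is σ = EαΔT = 100×10³ × 11.1×10⁻⁶ × 130 = 144.3 MPa.
Then P = σA = 144.3 × 1500 mm² = 216.4 kN, compressive.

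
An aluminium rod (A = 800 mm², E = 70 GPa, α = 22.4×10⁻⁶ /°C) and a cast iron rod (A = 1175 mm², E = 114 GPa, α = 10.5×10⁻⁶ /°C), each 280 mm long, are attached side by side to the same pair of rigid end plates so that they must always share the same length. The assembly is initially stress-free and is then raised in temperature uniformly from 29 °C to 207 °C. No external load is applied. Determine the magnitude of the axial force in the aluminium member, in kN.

P ≈ 83.6 kN (compressive in the aluminium)

Equilibrium of a rigid end plate with no external load gives equal and opposite internal forces ±P in the two members. Since α_{aluminium} > α_{cast iron}, heating drives the aluminium into compression and the cast iron into tension.
Setting the final lengths equal and cancelling L: (α₁ − α₂)ΔT = P/(A₁E₁) + P/(A₂E₂).
|α₁ − α₂|·ΔT = 11.9×10⁻⁶ × 178 = 0.002118.
1/(A₁E₁) + 1/(A₂E₂) = 1/(800×70×10³) + 1/(1175×114×10³) = 2.532×10⁻⁸ N⁻¹.
So P = 0.002118 / 2.532×10⁻⁸ = 83.65 kN.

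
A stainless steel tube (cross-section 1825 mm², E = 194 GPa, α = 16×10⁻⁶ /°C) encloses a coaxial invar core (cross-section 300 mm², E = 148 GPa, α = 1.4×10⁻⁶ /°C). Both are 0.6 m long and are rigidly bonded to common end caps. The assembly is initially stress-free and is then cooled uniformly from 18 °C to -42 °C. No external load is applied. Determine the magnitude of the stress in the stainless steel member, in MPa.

σ ≈ 18.9 MPa (tensile)

Equilibrium of a rigid end plate with no external load gives equal and opposite internal forces ±P in the two members. Since α_{stainless steel} > α_{invar}, cooling drives the stainless steel into tension and the invar into compression.
Equating the net (thermal + elastic) strains gives |α₁ − α₂|·ΔT = P·[1/(A₁E₁) + 1/(A₂E₂)].
|α₁ − α₂|·ΔT = 14.6×10⁻⁶ × 60 = 0.000876.
1/(A₁E₁) + 1/(A₂E₂) = 1/(1825×194×10³) + 1/(300×148×10³) = 2.535×10⁻⁸ N⁻¹.
So P = 0.000876 / 2.535×10⁻⁸ = 34.56 kN.
σ_{stainless steel} = P/A₁ = 34560/1825 = 18.94 MPa, tensile.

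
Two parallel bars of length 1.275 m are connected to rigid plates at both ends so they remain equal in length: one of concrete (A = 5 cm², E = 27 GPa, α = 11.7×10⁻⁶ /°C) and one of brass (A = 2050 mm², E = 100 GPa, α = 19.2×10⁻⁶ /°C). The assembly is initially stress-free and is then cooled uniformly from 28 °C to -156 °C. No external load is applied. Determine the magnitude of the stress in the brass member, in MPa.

σ ≈ 8.53 MPa (tensile)

Equilibrium of a rigid end plate with no external load gives equal and opposite internal forces ±P in the two members. Since α_{brass} > α_{concrete}, cooling drives the brass into tension and the concrete into compression.
Equating the net (thermal + elastic) strains gives |α₁ − α₂|·ΔT = P·[1/(A₁E₁) + 1/(A₂E₂)].
|α₁ − α₂|·ΔT = 7.5×10⁻⁶ × 184 = 0.00138.
1/(A₁E₁) + 1/(A₂E₂) = 1/(500×27×10³) + 1/(2050×100×10³) = 7.895×10⁻⁸ N⁻¹.
P = 0.00138 / 7.895×10⁻⁸ = 17480 N = 17.48 kN.
σ_{brass} = P/A₂ = 17480/2050 = 8.526 MPa, tensile.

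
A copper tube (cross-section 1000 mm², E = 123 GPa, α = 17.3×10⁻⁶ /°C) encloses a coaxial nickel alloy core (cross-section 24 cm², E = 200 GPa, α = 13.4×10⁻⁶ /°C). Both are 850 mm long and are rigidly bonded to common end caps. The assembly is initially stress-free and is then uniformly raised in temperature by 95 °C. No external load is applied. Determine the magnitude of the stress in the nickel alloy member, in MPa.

σ ≈ 15.1 MPa (tensile)

The copper has the larger α, so on heating it would change length more than the nickel alloy if both were free. The rigid plates force a common final length, so the copper is put into compression and the nickel alloy into tension, with equal and opposite forces P (no external load).
Setting the final lengths equal and cancelling L: (α₁ − α₂)ΔT = P/(A₁E₁) + P/(A₂E₂).
|α₁ − α₂|·ΔT = 3.9×10⁻⁶ × 95 = 0.0003705.
1/(A₁E₁) + 1/(A₂E₂) = 1/(1000×123×10³) + 1/(2400×200×10³) = 1.021×10⁻⁸ N⁻¹.
So P = 0.0003705 / 1.021×10⁻⁸ = 36.28 kN.
σ_{nickel alloy} = P/A₂ = 36280/2400 = 15.11 MPa, tensile.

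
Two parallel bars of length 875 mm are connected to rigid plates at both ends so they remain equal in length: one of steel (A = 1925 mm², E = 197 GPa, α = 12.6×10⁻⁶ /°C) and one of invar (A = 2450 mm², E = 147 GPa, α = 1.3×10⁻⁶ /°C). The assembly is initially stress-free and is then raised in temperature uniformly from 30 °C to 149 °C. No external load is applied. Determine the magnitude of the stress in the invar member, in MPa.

σ ≈ 101 MPa (tensile)

Both members must finish at the same length. With the larger α, the steel tends to over-expand; the plates restrain it, putting the steel in compression and the invar in tension. With no external load the two internal forces are equal and opposite, magnitude P.
Compatibility of the two members (thermal + elastic change equal): (α₁ − α₂)ΔT = P·[1/(A₁E₁) + 1/(A₂E₂)].
|α₁ − α₂|·ΔT = 11.3×10⁻⁶ × 119 = 0.001345.
1/(A₁E₁) + 1/(A₂E₂) = 1/(1925×197×10³) + 1/(2450×147×10³) = 5.414×10⁻⁹ N⁻¹.
P = 0.001345 / 5.414×10⁻⁹ = 248400 N = 248.4 kN.
σ_{invar} = P/A₂ = 248400/2450 = 101.4 MPa, tensile.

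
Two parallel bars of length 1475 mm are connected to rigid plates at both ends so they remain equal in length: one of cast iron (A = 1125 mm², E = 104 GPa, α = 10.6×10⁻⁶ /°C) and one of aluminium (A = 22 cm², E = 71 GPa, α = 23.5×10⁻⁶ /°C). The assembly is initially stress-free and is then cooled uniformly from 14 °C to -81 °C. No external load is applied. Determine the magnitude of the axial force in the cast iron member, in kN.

The aluminium has the larger α, so on cooling it would change length more than the cast iron if both were free. The rigid plates force a common final length, so the aluminium is put into tension and the cast iron into compression, with equal and opposite forces P (no external load).
Equating the net (thermal + elastic) strains gives |α₁ − α₂|·ΔT = P·[1/(A₁E₁) + 1/(A₂E₂)].
|α₁ − α₂|·ΔT = 12.9×10⁻⁶ × 95 = 0.001226.
1/(A₁E₁) + 1/(A₂E₂) = 1/(1125×104×10³) + 1/(2200×71×10³) = 1.495×10⁻⁸ N⁻¹.
P = 0.001226 / 1.495×10⁻⁸ = 81980 N = 81.98 kN.

P ≈ 82 kN (compressive in the cast iron)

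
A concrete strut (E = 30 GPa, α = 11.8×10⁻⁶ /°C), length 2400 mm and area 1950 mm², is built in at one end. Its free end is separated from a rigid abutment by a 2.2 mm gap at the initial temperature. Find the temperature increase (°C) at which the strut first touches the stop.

The gap closes when αΔT L = 2.2 mm, since the strut is still unstressed at that instant.
So ΔT = g/(αL) = 2.2/(11.8×10⁻⁶ × 2400) = 77.68 °C.

ΔT ≈ 77.7 °C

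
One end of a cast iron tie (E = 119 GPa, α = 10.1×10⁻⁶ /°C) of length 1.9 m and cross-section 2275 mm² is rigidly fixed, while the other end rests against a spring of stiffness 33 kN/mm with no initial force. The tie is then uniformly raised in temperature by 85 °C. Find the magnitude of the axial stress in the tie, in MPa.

If the spring were absent the tie would lengthen by αΔT L = 10.1×10⁻⁶ × 85 × 1900 = 1.631 mm.
Let P be the compressive force at the spring. The tie shortens elastically by PL/(AE) and the spring compresses by P/k; together these equal δ_free.
P [ L/(AE) + 1/k ] = δ_free → P [ 1900/(2275×119×10³) + 1/(33×10³) ] = 1.631.
P = 1.631 / 3.732×10⁻⁵ = 43710 N.
σ = P/A = 43710/2275 = 19.21 MPa.

σ ≈ 19.2 MPa (compressive)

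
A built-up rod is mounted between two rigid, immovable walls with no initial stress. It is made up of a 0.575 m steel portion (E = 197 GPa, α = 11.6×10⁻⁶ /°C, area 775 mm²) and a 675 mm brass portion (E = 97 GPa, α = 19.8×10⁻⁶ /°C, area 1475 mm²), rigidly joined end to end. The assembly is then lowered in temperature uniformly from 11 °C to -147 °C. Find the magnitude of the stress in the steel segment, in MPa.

With the walls removed the bar would change length by δ_free = Σ αᵢΔT Lᵢ = 11.6×10⁻⁶×158×575 + 19.8×10⁻⁶×158×675 = 3.166 mm.
Since the ends are fixed, an axial force P builds up, equal in every segment, with P · Σ Lᵢ/(AᵢEᵢ) = δ_free.
Σ Lᵢ/(AᵢEᵢ) = 575/(775×197×10³) + 675/(1475×97×10³) = 8.484×10⁻⁶ mm/N.
So P = 3.166 / 8.484×10⁻⁶ = 373.1 kN, tensile.
σ_{steel} = P / A = 373100 / 775 = 481.4 MPa.

σ ≈ 481 MPa (tensile)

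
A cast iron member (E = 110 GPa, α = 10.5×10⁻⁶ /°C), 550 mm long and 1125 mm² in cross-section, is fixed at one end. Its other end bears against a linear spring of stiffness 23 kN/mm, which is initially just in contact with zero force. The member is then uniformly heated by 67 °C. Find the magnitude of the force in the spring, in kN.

The unrestrained thermal change is αΔT L = 10.5×10⁻⁶ × 67 × 550 = 0.3869 mm.
Let P be the compressive force at the spring. The member shortens elastically by PL/(AE) and the spring compresses by P/k; together these equal δ_free.
So P = δ_free / [L/(AE) + 1/k] = 0.3869 / [ 550/(1125×110×10³) + 1/(23×10³) ].
P = 0.3869 / 4.792×10⁻⁵ = 8074 N.

P ≈ 8.07 kN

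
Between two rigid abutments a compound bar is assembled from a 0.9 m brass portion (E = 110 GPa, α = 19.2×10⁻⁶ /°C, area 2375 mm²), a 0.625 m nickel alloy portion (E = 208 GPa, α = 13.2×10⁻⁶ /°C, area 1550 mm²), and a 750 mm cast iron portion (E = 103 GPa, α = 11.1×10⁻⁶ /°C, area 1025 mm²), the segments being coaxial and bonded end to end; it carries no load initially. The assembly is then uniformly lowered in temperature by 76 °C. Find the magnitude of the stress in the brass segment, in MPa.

If the supports were absent, the total length change would be Σ αᵢΔT Lᵢ = 19.2×10⁻⁶×76×900 + 13.2×10⁻⁶×76×625 + 11.1×10⁻⁶×76×750 = 2.573 mm.
The walls prevent any net length change, so an axial force P (same in every segment) develops. Compatibility: P · Σ Lᵢ/(AᵢEᵢ) = δ_free.
Σ Lᵢ/(AᵢEᵢ) = 900/(2375×110×10³) + 625/(1550×208×10³) + 750/(1025×103×10³) = 1.249×10⁻⁵ mm/N.
Hence P = δ_free / Σ(L/AE) = 2.573/1.249×10⁻⁵ = 206 kN (tensile).
σ_{brass} = P / A = 206000 / 2375 = 86.76 MPa.

σ ≈ 86.8 MPa (tensile)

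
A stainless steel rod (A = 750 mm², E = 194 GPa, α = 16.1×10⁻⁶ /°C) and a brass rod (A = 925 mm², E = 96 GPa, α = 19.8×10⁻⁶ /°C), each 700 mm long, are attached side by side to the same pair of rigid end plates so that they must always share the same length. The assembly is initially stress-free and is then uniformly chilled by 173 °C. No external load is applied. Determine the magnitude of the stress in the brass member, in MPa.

σ ≈ 38.2 MPa (tensile)

Equilibrium of a rigid end plate with no external load gives equal and opposite internal forces ±P in the two members. Since α_{brass} > α_{stainless steel}, cooling drives the brass into tension and the stainless steel into compression.
Compatibility of the two members (thermal + elastic change equal): (α₁ − α₂)ΔT = P·[1/(A₁E₁) + 1/(A₂E₂)].
|α₁ − α₂|·ΔT = 3.7×10⁻⁶ × 173 = 0.0006401.
1/(A₁E₁) + 1/(A₂E₂) = 1/(750×194×10³) + 1/(925×96×10³) = 1.813×10⁻⁸ N⁻¹.
So P = 0.0006401 / 1.813×10⁻⁸ = 35.3 kN.
σ_{brass} = P/A₂ = 35300/925 = 38.16 MPa, tensile.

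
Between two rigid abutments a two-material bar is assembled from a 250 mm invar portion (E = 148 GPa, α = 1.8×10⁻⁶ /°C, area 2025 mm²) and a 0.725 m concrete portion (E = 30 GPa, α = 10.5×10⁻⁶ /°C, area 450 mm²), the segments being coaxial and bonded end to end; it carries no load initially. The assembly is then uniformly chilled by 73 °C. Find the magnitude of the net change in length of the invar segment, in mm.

|ΔL| ≈ 0.0238 mm

Free thermal contraction of the whole bar: Σ αᵢΔT Lᵢ = 1.8×10⁻⁶×73×250 + 10.5×10⁻⁶×73×725 = 0.5886 mm.
The walls prevent any net length change, so an axial force P (same in every segment) develops. Compatibility: P · Σ Lᵢ/(AᵢEᵢ) = δ_free.
The series flexibility is Σ Lᵢ/(AᵢEᵢ) = 250/(2025×148×10³) + 725/(450×30×10³) = 5.454×10⁻⁵ mm/N.
Hence P = δ_free / Σ(L/AE) = 0.5886/5.454×10⁻⁵ = 10.79 kN (tensile).
For the invar segment, free thermal change = 1.8×10⁻⁶×73×250 = 0.03285 mm and elastic change from P = 10790×250/(2025×148×10³) = 0.009002 mm; these oppose, so the net change is 0.0238 mm (segment shortens).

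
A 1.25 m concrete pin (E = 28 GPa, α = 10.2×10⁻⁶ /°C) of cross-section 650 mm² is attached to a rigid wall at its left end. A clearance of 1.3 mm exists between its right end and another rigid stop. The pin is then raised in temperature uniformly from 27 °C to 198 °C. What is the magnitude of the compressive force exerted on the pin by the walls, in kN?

Unrestrained expansion: δ_free = αΔT L = 10.2×10⁻⁶ × 171 × 1250 = 2.18 mm.
After closing the 1.3 mm clearance, 2.18 − 1.3 = 0.8802 mm of expansion remains to be suppressed by the wall.
That suppressed elongation corresponds to σ = E·Δ/L = 28×10³ × 0.8802/1250 = 19.72 MPa.
P = σA = 19.72 × 650 = 12.82 kN.

P ≈ 12.8 kN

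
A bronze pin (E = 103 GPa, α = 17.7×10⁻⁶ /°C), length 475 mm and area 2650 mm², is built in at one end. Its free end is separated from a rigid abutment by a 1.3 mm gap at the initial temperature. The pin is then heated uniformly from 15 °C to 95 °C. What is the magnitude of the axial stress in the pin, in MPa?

Unrestrained expansion: δ_free = αΔT L = 17.7×10⁻⁶ × 80 × 475 = 0.6726 mm.
Since δ_free = 0.673 mm is less than the 1.3 mm gap, the pin never touches the wall. No axial force develops.

σ ≈ 0 MPa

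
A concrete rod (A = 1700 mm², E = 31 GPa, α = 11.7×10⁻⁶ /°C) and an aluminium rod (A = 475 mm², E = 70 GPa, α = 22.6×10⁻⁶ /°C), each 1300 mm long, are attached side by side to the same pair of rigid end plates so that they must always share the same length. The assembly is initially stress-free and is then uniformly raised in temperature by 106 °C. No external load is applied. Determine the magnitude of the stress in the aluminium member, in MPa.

Both members must finish at the same length. With the larger α, the aluminium tends to over-expand; the plates restrain it, putting the aluminium in compression and the concrete in tension. With no external load the two internal forces are equal and opposite, magnitude P.
Equating the net (thermal + elastic) strains gives |α₁ − α₂|·ΔT = P·[1/(A₁E₁) + 1/(A₂E₂)].
|α₁ − α₂|·ΔT = 10.9×10⁻⁶ × 106 = 0.001155.
1/(A₁E₁) + 1/(A₂E₂) = 1/(1700×31×10³) + 1/(475×70×10³) = 4.905×10⁻⁸ N⁻¹.
So P = 0.001155 / 4.905×10⁻⁸ = 23.56 kN.
σ_{aluminium} = P/A₂ = 23560/475 = 49.59 MPa, compressive.

σ ≈ 49.6 MPa (compressive)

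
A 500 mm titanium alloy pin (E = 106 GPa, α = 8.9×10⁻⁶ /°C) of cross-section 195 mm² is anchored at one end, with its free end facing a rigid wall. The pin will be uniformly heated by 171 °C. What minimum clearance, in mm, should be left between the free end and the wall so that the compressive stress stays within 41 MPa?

With no wall the pin would lengthen by αΔT L = 8.9×10⁻⁶ × 171 × 500 = 0.7609 mm.
At the allowable stress the elastic shortening the wall may impose is σL/E = 41 × 500 / (106×10³) = 0.1934 mm.
So the gap has to take up the difference, g_min = δ_free − σL/E = 0.7609 − 0.1934 = 0.5676 mm.

g ≈ 0.568 mm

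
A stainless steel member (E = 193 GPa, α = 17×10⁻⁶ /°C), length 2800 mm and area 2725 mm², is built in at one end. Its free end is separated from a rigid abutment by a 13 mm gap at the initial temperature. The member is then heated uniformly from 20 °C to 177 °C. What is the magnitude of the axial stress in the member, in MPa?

σ ≈ 0 MPa

Free thermal elongation = αΔT L = 17×10⁻⁶ × 157 × 2800 = 7.473 mm.
This is smaller than the 13 mm clearance, so the member expands freely without reaching the stop — the stress is zero.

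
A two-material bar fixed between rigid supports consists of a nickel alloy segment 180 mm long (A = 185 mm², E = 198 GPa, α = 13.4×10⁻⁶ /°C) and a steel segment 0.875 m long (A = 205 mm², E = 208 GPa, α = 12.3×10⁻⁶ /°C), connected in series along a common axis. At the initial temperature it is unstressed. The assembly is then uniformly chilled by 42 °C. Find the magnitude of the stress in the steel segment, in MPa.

σ ≈ 106 MPa (tensile)

Free thermal contraction of the whole bar: Σ αᵢΔT Lᵢ = 13.4×10⁻⁶×42×180 + 12.3×10⁻⁶×42×875 = 0.5533 mm.
Since the ends are fixed, an axial force P builds up, equal in every segment, with P · Σ Lᵢ/(AᵢEᵢ) = δ_free.
Σ Lᵢ/(AᵢEᵢ) = 180/(185×198×10³) + 875/(205×208×10³) = 2.543×10⁻⁵ mm/N.
Hence P = δ_free / Σ(L/AE) = 0.5533/2.543×10⁻⁵ = 21.75 kN (tensile).
σ_{steel} = P / A = 21750 / 205 = 106.1 MPa.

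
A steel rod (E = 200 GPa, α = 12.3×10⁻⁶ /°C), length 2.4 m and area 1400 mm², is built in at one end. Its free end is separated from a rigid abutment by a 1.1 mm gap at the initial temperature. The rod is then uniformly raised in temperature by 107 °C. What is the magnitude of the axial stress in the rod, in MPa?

Free thermal elongation = αΔT L = 12.3×10⁻⁶ × 107 × 2400 = 3.159 mm.
The gap closes (δ_free > 1.1 mm) and the wall then resists a further 3.159 − 1.1 = 2.059 mm of expansion.
That suppressed elongation corresponds to σ = E·Δ/L = 200×10³ × 2.059/2400 = 171.6 MPa.

σ ≈ 172 MPa (compressive)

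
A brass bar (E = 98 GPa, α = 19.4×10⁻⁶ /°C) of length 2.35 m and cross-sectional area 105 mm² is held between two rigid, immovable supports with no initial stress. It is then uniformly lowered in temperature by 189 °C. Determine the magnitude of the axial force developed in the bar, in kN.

The ends cannot move, so σ = EαΔT = 98×10³ × 19.4×10⁻⁶ × 189 = 359.3 MPa.
P = AEαΔT = 105 × 98×10³ × 19.4×10⁻⁶ × 189 = 37.73 kN (tensile).

P ≈ 37.7 kN (tensile)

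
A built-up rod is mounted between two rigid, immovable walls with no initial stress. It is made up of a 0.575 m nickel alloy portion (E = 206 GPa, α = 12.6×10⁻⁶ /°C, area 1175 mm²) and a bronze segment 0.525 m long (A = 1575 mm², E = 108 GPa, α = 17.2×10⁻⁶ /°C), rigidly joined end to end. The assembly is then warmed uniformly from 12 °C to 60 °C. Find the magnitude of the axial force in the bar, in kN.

Free thermal expansion of the whole bar: Σ αᵢΔT Lᵢ = 12.6×10⁻⁶×48×575 + 17.2×10⁻⁶×48×525 = 0.7812 mm.
The rigid supports impose zero overall length change; the single axial force P common to all segments must satisfy P Σ Lᵢ/(AᵢEᵢ) = δ_free.
Σ Lᵢ/(AᵢEᵢ) = 575/(1175×206×10³) + 525/(1575×108×10³) = 5.462×10⁻⁶ mm/N.
P = 0.7812 / 5.462×10⁻⁶ = 143000 N = 143 kN, compressive.

P ≈ 143 kN (compressive)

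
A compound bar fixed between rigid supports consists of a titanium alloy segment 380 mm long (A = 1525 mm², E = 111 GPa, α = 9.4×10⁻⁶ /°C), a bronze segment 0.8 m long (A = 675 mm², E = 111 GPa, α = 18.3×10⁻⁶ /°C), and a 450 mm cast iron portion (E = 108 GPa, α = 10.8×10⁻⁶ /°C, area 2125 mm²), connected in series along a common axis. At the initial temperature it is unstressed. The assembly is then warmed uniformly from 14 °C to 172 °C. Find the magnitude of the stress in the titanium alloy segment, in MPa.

With the walls removed the bar would change length by δ_free = Σ αᵢΔT Lᵢ = 9.4×10⁻⁶×158×380 + 18.3×10⁻⁶×158×800 + 10.8×10⁻⁶×158×450 = 3.645 mm.
The walls prevent any net length change, so an axial force P (same in every segment) develops. Compatibility: P · Σ Lᵢ/(AᵢEᵢ) = δ_free.
Σ Lᵢ/(AᵢEᵢ) = 380/(1525×111×10³) + 800/(675×111×10³) + 450/(2125×108×10³) = 1.488×10⁻⁵ mm/N.
P = 3.645 / 1.488×10⁻⁵ = 244900 N = 244.9 kN, compressive.
σ_{titanium alloy} = P / A = 244900 / 1525 = 160.6 MPa.

σ ≈ 161 MPa (compressive)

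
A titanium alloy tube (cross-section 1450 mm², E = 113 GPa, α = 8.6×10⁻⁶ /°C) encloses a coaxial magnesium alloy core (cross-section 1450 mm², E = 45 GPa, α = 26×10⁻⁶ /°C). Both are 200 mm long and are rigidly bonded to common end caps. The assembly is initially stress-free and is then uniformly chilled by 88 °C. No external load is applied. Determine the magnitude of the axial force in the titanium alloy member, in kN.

Both members must finish at the same length. With the larger α, the magnesium alloy tends to over-contract; the plates restrain it, putting the magnesium alloy in tension and the titanium alloy in compression. With no external load the two internal forces are equal and opposite, magnitude P.
Compatibility of the two members (thermal + elastic change equal): (α₁ − α₂)ΔT = P·[1/(A₁E₁) + 1/(A₂E₂)].
|α₁ − α₂|·ΔT = 17.4×10⁻⁶ × 88 = 0.001531.
1/(A₁E₁) + 1/(A₂E₂) = 1/(1450×113×10³) + 1/(1450×45×10³) = 2.143×10⁻⁸ N⁻¹.
So P = 0.001531 / 2.143×10⁻⁸ = 71.46 kN.

P ≈ 71.5 kN (compressive in the titanium alloy)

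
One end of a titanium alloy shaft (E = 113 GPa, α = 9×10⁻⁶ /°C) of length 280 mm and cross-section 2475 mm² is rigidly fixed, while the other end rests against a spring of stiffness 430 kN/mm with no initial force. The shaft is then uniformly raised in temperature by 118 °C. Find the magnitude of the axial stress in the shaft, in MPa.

σ ≈ 36.1 MPa (compressive)

Free thermal expansion: δ_free = αΔT L = 9×10⁻⁶ × 118 × 280 = 0.2974 mm.
Let P be the compressive force at the spring. The shaft shortens elastically by PL/(AE) and the spring compresses by P/k; together these equal δ_free.
P [ L/(AE) + 1/k ] = δ_free → P [ 280/(2475×113×10³) + 1/(430×10³) ] = 0.2974.
P = 0.2974 / 3.327×10⁻⁶ = 89380 N.
σ = P/A = 89380/2475 = 36.12 MPa.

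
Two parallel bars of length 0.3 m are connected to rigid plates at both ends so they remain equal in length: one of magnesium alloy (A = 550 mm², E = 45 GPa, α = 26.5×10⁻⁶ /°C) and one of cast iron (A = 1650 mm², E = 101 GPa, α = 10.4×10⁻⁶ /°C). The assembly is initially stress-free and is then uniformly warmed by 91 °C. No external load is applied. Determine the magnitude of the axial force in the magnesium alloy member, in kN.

P ≈ 31.6 kN (compressive in the magnesium alloy)

Equilibrium of a rigid end plate with no external load gives equal and opposite internal forces ±P in the two members. Since α_{magnesium alloy} > α_{cast iron}, heating drives the magnesium alloy into compression and the cast iron into tension.
Setting the final lengths equal and cancelling L: (α₁ − α₂)ΔT = P/(A₁E₁) + P/(A₂E₂).
|α₁ − α₂|·ΔT = 16.1×10⁻⁶ × 91 = 0.001465.
1/(A₁E₁) + 1/(A₂E₂) = 1/(550×45×10³) + 1/(1650×101×10³) = 4.64×10⁻⁸ N⁻¹.
So P = 0.001465 / 4.64×10⁻⁸ = 31.57 kN.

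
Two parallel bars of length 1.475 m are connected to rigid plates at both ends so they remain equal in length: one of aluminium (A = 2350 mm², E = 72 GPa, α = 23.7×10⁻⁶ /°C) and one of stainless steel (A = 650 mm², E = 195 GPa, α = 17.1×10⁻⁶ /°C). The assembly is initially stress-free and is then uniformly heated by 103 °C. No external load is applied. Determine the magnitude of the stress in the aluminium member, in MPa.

Both members must finish at the same length. With the larger α, the aluminium tends to over-expand; the plates restrain it, putting the aluminium in compression and the stainless steel in tension. With no external load the two internal forces are equal and opposite, magnitude P.
Compatibility of the two members (thermal + elastic change equal): (α₁ − α₂)ΔT = P·[1/(A₁E₁) + 1/(A₂E₂)].
|α₁ − α₂|·ΔT = 6.6×10⁻⁶ × 103 = 0.0006798.
1/(A₁E₁) + 1/(A₂E₂) = 1/(2350×72×10³) + 1/(650×195×10³) = 1.38×10⁻⁸ N⁻¹.
So P = 0.0006798 / 1.38×10⁻⁸ = 49.26 kN.
σ_{aluminium} = P/A₁ = 49260/2350 = 20.96 MPa, compressive.

σ ≈ 21 MPa (compressive)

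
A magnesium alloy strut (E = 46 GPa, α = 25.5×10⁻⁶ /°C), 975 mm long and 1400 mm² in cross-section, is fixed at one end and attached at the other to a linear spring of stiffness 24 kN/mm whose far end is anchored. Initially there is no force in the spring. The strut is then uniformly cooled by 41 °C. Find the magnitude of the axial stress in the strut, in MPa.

Free thermal contraction: δ_free = αΔT L = 25.5×10⁻⁶ × 41 × 975 = 1.019 mm.
Let P be the tensile force in the spring. The strut extends elastically by PL/(AE) and the spring stretches by P/k; together these equal δ_free.
So P = δ_free / [L/(AE) + 1/k] = 1.019 / [ 975/(1400×46×10³) + 1/(24×10³) ].
P = 1.019 / 5.681×10⁻⁵ = 17940 N.
σ = P/A = 17940/1400 = 12.82 MPa.

σ ≈ 12.8 MPa (tensile)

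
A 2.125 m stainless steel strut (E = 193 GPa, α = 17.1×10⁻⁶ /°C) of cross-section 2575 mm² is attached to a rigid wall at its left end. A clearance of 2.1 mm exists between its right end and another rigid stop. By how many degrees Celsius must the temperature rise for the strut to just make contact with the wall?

The gap closes when αΔT L = 2.1 mm, since the strut is still unstressed at that instant.
ΔT = 2.1 / (17.1×10⁻⁶ × 2125) = 57.79 °C.

ΔT ≈ 57.8 °C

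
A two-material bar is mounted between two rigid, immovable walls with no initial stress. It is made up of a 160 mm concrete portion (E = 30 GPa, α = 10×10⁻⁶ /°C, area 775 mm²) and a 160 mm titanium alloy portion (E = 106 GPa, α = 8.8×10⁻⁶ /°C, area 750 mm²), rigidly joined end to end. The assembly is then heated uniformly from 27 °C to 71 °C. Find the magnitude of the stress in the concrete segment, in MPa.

If the supports were absent, the total length change would be Σ αᵢΔT Lᵢ = 10×10⁻⁶×44×160 + 8.8×10⁻⁶×44×160 = 0.1324 mm.
Since the ends are fixed, an axial force P builds up, equal in every segment, with P · Σ Lᵢ/(AᵢEᵢ) = δ_free.
The series flexibility is Σ Lᵢ/(AᵢEᵢ) = 160/(775×30×10³) + 160/(750×106×10³) = 8.894×10⁻⁶ mm/N.
Hence P = δ_free / Σ(L/AE) = 0.1324/8.894×10⁻⁶ = 14.88 kN (compressive).
σ_{concrete} = P / A = 14880 / 775 = 19.2 MPa.

σ ≈ 19.2 MPa (compressive)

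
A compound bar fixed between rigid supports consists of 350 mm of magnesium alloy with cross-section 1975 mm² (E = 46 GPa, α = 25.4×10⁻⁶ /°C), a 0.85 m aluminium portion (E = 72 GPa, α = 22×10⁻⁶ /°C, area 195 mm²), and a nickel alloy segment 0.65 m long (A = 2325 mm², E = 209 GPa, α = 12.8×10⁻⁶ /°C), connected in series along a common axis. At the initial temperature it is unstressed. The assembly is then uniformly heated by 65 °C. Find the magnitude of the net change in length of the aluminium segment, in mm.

With the walls removed the bar would change length by δ_free = Σ αᵢΔT Lᵢ = 25.4×10⁻⁶×65×350 + 22×10⁻⁶×65×850 + 12.8×10⁻⁶×65×650 = 2.334 mm.
The rigid supports impose zero overall length change; the single axial force P common to all segments must satisfy P Σ Lᵢ/(AᵢEᵢ) = δ_free.
Σ Lᵢ/(AᵢEᵢ) = 350/(1975×46×10³) + 850/(195×72×10³) + 650/(2325×209×10³) = 6.573×10⁻⁵ mm/N.
P = 2.334 / 6.573×10⁻⁵ = 35510 N = 35.51 kN, compressive.
For the aluminium segment, free thermal change = 22×10⁻⁶×65×850 = 1.216 mm and elastic change from P = 35510×850/(195×72×10³) = 2.15 mm; these oppose, so the net change is 0.934 mm (segment shortens).

|ΔL| ≈ 0.934 mm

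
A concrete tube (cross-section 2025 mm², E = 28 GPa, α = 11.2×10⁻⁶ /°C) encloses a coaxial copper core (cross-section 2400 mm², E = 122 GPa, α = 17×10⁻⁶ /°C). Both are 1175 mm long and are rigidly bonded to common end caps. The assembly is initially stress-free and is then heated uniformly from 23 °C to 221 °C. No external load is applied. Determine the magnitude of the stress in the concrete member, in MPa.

σ ≈ 26.9 MPa (tensile)

Equilibrium of a rigid end plate with no external load gives equal and opposite internal forces ±P in the two members. Since α_{copper} > α_{concrete}, heating drives the copper into compression and the concrete into tension.
Compatibility of the two members (thermal + elastic change equal): (α₁ − α₂)ΔT = P·[1/(A₁E₁) + 1/(A₂E₂)].
|α₁ − α₂|·ΔT = 5.8×10⁻⁶ × 198 = 0.001148.
1/(A₁E₁) + 1/(A₂E₂) = 1/(2025×28×10³) + 1/(2400×122×10³) = 2.105×10⁻⁸ N⁻¹.
P = 0.001148 / 2.105×10⁻⁸ = 54550 N = 54.55 kN.
σ_{concrete} = P/A₁ = 54550/2025 = 26.94 MPa, tensile.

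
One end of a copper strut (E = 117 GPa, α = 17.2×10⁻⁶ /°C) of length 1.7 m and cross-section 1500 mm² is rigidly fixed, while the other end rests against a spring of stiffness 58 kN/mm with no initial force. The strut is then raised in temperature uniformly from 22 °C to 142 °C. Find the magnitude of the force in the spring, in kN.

The unrestrained thermal change is αΔT L = 17.2×10⁻⁶ × 120 × 1700 = 3.509 mm.
Let P be the compressive force at the spring. The strut shortens elastically by PL/(AE) and the spring compresses by P/k; together these equal δ_free.
So P = δ_free / [L/(AE) + 1/k] = 3.509 / [ 1700/(1500×117×10³) + 1/(58×10³) ].
P = 3.509 / 2.693×10⁻⁵ = 130300 N.

P ≈ 130 kN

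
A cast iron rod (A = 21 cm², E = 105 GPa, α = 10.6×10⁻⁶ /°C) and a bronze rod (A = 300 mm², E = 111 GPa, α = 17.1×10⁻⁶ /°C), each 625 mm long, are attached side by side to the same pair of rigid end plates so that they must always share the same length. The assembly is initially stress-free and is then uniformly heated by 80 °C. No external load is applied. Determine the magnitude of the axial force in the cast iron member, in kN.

Both members must finish at the same length. With the larger α, the bronze tends to over-expand; the plates restrain it, putting the bronze in compression and the cast iron in tension. With no external load the two internal forces are equal and opposite, magnitude P.
Compatibility of the two members (thermal + elastic change equal): (α₁ − α₂)ΔT = P·[1/(A₁E₁) + 1/(A₂E₂)].
|α₁ − α₂|·ΔT = 6.5×10⁻⁶ × 80 = 0.00052.
1/(A₁E₁) + 1/(A₂E₂) = 1/(2100×105×10³) + 1/(300×111×10³) = 3.457×10⁻⁸ N⁻¹.
So P = 0.00052 / 3.457×10⁻⁸ = 15.04 kN.

P ≈ 15 kN (tensile in the cast iron)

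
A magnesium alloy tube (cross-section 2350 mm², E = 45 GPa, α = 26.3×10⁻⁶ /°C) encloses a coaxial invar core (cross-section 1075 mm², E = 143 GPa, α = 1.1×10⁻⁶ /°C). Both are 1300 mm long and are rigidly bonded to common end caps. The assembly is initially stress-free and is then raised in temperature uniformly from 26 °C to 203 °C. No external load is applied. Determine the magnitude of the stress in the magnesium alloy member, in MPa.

The magnesium alloy has the larger α, so on heating it would change length more than the invar if both were free. The rigid plates force a common final length, so the magnesium alloy is put into compression and the invar into tension, with equal and opposite forces P (no external load).
Equating the net (thermal + elastic) strains gives |α₁ − α₂|·ΔT = P·[1/(A₁E₁) + 1/(A₂E₂)].
|α₁ − α₂|·ΔT = 25.2×10⁻⁶ × 177 = 0.00446.
1/(A₁E₁) + 1/(A₂E₂) = 1/(2350×45×10³) + 1/(1075×143×10³) = 1.596×10⁻⁸ N⁻¹.
P = 0.00446 / 1.596×10⁻⁸ = 279400 N = 279.4 kN.
σ_{magnesium alloy} = P/A₁ = 279400/2350 = 118.9 MPa, compressive.

σ ≈ 119 MPa (compressive)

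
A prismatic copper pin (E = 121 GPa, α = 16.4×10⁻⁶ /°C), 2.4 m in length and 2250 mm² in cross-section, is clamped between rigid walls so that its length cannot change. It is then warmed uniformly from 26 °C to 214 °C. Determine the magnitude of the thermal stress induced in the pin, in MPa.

The supports are rigid, so the total axial strain is zero. The restrained thermal strain is ε = αΔT = 16.4×10⁻⁶ × 188 = 3083.2×10⁻⁶.
Hence σ = E·αΔT = 121×10³ × 3083.2×10⁻⁶ = 373.1 MPa, compressive.

σ ≈ 373 MPa (compressive)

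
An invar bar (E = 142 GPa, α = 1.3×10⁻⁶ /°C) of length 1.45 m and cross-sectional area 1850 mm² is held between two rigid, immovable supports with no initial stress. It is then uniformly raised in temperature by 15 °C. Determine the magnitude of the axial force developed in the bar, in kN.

With zero net strain, σ = E·αΔT = 142 GPa × 1.3×10⁻⁶ × 15 = 2.769 MPa.
P = AEαΔT = 1850 × 142×10³ × 1.3×10⁻⁶ × 15 = 5.123 kN (compressive).

P ≈ 5.12 kN (compressive)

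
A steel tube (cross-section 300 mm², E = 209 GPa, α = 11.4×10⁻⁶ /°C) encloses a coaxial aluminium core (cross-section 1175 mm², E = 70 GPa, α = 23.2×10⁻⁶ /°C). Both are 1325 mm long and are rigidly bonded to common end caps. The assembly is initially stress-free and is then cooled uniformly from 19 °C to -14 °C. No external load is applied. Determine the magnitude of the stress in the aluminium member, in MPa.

σ ≈ 11.8 MPa (tensile)

Equilibrium of a rigid end plate with no external load gives equal and opposite internal forces ±P in the two members. Since α_{aluminium} > α_{steel}, cooling drives the aluminium into tension and the steel into compression.
Compatibility of the two members (thermal + elastic change equal): (α₁ − α₂)ΔT = P·[1/(A₁E₁) + 1/(A₂E₂)].
|α₁ − α₂|·ΔT = 11.8×10⁻⁶ × 33 = 0.0003894.
1/(A₁E₁) + 1/(A₂E₂) = 1/(300×209×10³) + 1/(1175×70×10³) = 2.811×10⁻⁸ N⁻¹.
P = 0.0003894 / 2.811×10⁻⁸ = 13850 N = 13.85 kN.
σ_{aluminium} = P/A₂ = 13850/1175 = 11.79 MPa, tensile.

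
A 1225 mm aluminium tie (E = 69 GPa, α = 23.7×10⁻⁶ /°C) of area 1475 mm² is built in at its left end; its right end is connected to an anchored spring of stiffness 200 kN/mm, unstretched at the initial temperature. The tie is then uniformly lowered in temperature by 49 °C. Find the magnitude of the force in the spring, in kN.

The unrestrained thermal change is αΔT L = 23.7×10⁻⁶ × 49 × 1225 = 1.423 mm.
Let P be the tensile force in the spring. The tie extends elastically by PL/(AE) and the spring stretches by P/k; together these equal δ_free.
P [ L/(AE) + 1/k ] = δ_free → P [ 1225/(1475×69×10³) + 1/(200×10³) ] = 1.423.
P = 1.423 / 1.704×10⁻⁵ = 83500 N.

P ≈ 83.5 kN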